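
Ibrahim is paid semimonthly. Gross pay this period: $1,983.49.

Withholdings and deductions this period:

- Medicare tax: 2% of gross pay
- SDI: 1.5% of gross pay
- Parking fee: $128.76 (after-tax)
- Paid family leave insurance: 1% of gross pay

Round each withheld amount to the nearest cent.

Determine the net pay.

$1,765.48

Paid family leave insurance: $1,983.49 × 0.01 = $19.83
Medicare tax: $1,983.49 × 0.02 = $39.67
SDI: $1,983.49 × 0.015 = $29.75
Parking fee: $128.76
Total deductions = $19.83 + $39.67 + $29.75 + $128.76 = $218.01
Net pay = $1,983.49 − $218.01 = $1,765.48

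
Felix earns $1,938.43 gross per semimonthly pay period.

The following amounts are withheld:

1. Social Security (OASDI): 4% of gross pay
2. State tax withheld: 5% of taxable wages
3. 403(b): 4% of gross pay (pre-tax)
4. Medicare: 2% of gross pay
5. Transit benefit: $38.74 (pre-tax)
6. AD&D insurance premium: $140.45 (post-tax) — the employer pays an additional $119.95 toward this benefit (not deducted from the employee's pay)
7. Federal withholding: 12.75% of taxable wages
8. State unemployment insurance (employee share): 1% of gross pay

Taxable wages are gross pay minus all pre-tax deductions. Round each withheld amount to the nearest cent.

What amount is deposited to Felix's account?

$1,222.58

Transit benefit: $38.74
403(b): $1,938.43 × 0.04 = $77.54
Pre-tax total = $38.74 + $77.54 = $116.28
Taxable wages = $1,938.43 − $116.28 = $1,822.15
Federal withholding: $1,822.15 × 0.1275 = $232.32
State tax withheld: $1,822.15 × 0.05 = $91.11
Medicare: $1,938.43 × 0.02 = $38.77
State unemployment insurance (employee share): $1,938.43 × 0.01 = $19.38
Social Security (OASDI): $1,938.43 × 0.04 = $77.54
AD&D insurance premium: $140.45
(Employer's $119.95 toward AD&D insurance premium is not withheld from the employee.)
Total deductions = $38.74 + $77.54 + $232.32 + $91.11 + $38.77 + $19.38 + $77.54 + $140.45 = $715.85
Net pay = $1,938.43 − $715.85 = $1,222.58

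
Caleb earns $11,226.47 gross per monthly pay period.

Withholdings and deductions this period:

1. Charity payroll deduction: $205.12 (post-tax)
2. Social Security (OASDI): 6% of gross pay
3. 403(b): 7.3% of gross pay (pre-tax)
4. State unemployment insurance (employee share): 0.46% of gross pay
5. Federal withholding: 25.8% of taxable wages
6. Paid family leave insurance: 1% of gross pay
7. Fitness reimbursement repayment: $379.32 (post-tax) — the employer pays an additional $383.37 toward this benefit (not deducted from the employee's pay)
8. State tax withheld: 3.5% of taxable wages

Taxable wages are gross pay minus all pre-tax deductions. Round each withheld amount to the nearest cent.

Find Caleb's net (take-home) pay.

403(b): $11,226.47 × 0.073 = $819.53
Taxable wages = $11,226.47 − $819.53 = $10,406.94
State tax withheld: $10,406.94 × 0.035 = $364.24
Federal withholding: $10,406.94 × 0.258 = $2,684.99
Social Security (OASDI): $11,226.47 × 0.06 = $673.59
State unemployment insurance (employee share): $11,226.47 × 0.0046 = $51.64
Paid family leave insurance: $11,226.47 × 0.01 = $112.26
Fitness reimbursement repayment: $379.32
Charity payroll deduction: $205.12
(Employer's $383.37 toward fitness reimbursement repayment is not withheld from the employee.)
Total deductions = $819.53 + $364.24 + $2,684.99 + $673.59 + $51.64 + $112.26 + $379.32 + $205.12 = $5,290.69
Net pay = $11,226.47 − $5,290.69 = $5,935.78

$5,935.78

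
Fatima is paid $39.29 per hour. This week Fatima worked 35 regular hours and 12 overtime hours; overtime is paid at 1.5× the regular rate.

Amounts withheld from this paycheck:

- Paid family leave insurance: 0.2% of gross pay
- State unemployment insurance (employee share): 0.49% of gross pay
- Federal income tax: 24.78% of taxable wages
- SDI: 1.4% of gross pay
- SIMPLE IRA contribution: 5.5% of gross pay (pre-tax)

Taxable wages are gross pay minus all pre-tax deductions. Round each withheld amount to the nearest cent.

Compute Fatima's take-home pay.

$1,436.70

Regular pay: 35 × $39.29 = $1,375.15
Overtime pay: 12 × $39.29 × 1.5 = $707.22
Gross pay = $1,375.15 + $707.22 = $2,082.37
SIMPLE IRA contribution: $2,082.37 × 0.055 = $114.53
Taxable wages = $2,082.37 − $114.53 = $1,967.84
Federal income tax: $1,967.84 × 0.2478 = $487.63
State unemployment insurance (employee share): $2,082.37 × 0.0049 = $10.20
SDI: $2,082.37 × 0.014 = $29.15
Paid family leave insurance: $2,082.37 × 0.002 = $4.16
Total deductions = $114.53 + $487.63 + $10.20 + $29.15 + $4.16 = $645.67
Net pay = $2,082.37 − $645.67 = $1,436.70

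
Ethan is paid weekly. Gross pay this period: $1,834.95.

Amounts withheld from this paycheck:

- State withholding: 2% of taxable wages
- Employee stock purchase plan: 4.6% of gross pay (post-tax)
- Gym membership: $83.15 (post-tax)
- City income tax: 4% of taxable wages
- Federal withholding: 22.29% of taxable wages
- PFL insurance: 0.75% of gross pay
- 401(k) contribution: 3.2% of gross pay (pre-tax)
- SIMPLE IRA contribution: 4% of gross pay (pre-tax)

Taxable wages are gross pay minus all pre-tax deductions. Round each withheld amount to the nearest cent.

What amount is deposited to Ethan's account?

$1,039.78

401(k) contribution: $1,834.95 × 0.032 = $58.72
SIMPLE IRA contribution: $1,834.95 × 0.04 = $73.40
Pre-tax total = $58.72 + $73.40 = $132.12
Taxable wages = $1,834.95 − $132.12 = $1,702.83
Federal withholding: $1,702.83 × 0.2229 = $379.56
State withholding: $1,702.83 × 0.02 = $34.06
City income tax: $1,702.83 × 0.04 = $68.11
PFL insurance: $1,834.95 × 0.0075 = $13.76
Gym membership: $83.15
Employee stock purchase plan: $1,834.95 × 0.046 = $84.41
Total deductions = $58.72 + $73.40 + $379.56 + $34.06 + $68.11 + $13.76 + $83.15 + $84.41 = $795.17
Net pay = $1,834.95 − $795.17 = $1,039.78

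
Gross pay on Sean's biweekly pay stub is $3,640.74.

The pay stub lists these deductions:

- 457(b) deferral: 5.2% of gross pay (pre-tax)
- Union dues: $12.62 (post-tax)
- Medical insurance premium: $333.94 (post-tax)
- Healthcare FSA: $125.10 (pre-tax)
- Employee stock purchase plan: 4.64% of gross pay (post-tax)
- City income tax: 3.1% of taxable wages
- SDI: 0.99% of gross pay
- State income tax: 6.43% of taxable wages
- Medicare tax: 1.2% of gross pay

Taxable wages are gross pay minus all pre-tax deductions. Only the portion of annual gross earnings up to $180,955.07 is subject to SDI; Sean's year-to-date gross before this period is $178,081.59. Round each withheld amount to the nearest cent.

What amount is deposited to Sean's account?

457(b) deferral: $3,640.74 × 0.052 = $189.32
Healthcare FSA: $125.10
Pre-tax total = $189.32 + $125.10 = $314.42
Taxable wages = $3,640.74 − $314.42 = $3,326.32
City income tax: $3,326.32 × 0.031 = $103.12
State income tax: $3,326.32 × 0.0643 = $213.88
SDI: only $180,955.07 − $178,081.59 = $2,873.48 of this check is subject → $2,873.48 × 0.0099 = $28.45
Medicare tax: $3,640.74 × 0.012 = $43.69
Union dues: $12.62
Medical insurance premium: $333.94
Employee stock purchase plan: $3,640.74 × 0.0464 = $168.93
Total deductions = $189.32 + $125.10 + $103.12 + $213.88 + $28.45 + $43.69 + $12.62 + $333.94 + $168.93 = $1,219.05
Net pay = $3,640.74 − $1,219.05 = $2,421.69

$2,421.69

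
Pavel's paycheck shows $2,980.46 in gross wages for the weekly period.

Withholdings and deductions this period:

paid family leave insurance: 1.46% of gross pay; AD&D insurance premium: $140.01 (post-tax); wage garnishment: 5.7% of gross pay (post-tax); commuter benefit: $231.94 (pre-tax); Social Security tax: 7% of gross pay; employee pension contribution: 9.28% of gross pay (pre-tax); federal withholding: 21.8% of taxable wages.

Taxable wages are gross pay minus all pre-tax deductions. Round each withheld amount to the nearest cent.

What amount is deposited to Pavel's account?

$1,371.01

Employee pension contribution: $2,980.46 × 0.0928 = $276.59
Commuter benefit: $231.94
Pre-tax total = $276.59 + $231.94 = $508.53
Taxable wages = $2,980.46 − $508.53 = $2,471.93
Federal withholding: $2,471.93 × 0.218 = $538.88
Social Security tax: $2,980.46 × 0.07 = $208.63
Paid family leave insurance: $2,980.46 × 0.0146 = $43.51
Wage garnishment: $2,980.46 × 0.057 = $169.89
AD&D insurance premium: $140.01
Total deductions = $276.59 + $231.94 + $538.88 + $208.63 + $43.51 + $169.89 + $140.01 = $1,609.45
Net pay = $2,980.46 − $1,609.45 = $1,371.01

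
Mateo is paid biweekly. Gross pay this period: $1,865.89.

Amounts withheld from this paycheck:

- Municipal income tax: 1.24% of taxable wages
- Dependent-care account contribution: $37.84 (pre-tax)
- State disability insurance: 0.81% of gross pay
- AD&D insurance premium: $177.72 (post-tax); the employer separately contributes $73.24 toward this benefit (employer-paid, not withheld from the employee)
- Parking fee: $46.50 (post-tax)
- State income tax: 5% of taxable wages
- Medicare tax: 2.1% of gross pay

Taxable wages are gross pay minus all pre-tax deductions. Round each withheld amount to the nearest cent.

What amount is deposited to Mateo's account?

$1,435.47

Dependent-care account contribution: $37.84
Taxable wages = $1,865.89 − $37.84 = $1,828.05
State income tax: $1,828.05 × 0.05 = $91.40
Municipal income tax: $1,828.05 × 0.0124 = $22.67
Medicare tax: $1,865.89 × 0.021 = $39.18
State disability insurance: $1,865.89 × 0.0081 = $15.11
AD&D insurance premium: $177.72
Parking fee: $46.50
(Employer's $73.24 toward AD&D insurance premium is not withheld from the employee.)
Total deductions = $37.84 + $91.40 + $22.67 + $39.18 + $15.11 + $177.72 + $46.50 = $430.42
Net pay = $1,865.89 − $430.42 = $1,435.47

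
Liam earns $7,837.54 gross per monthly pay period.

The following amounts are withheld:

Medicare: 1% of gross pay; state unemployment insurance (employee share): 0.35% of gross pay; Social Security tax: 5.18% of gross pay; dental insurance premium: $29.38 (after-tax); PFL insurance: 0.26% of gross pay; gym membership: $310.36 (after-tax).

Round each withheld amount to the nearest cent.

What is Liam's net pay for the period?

$6,965.63

PFL insurance: $7,837.54 × 0.0026 = $20.38
Medicare: $7,837.54 × 0.01 = $78.38
Social Security tax: $7,837.54 × 0.0518 = $405.98
State unemployment insurance (employee share): $7,837.54 × 0.0035 = $27.43
Dental insurance premium: $29.38
Gym membership: $310.36
Total deductions = $20.38 + $78.38 + $405.98 + $27.43 + $29.38 + $310.36 = $871.91
Net pay = $7,837.54 − $871.91 = $6,965.63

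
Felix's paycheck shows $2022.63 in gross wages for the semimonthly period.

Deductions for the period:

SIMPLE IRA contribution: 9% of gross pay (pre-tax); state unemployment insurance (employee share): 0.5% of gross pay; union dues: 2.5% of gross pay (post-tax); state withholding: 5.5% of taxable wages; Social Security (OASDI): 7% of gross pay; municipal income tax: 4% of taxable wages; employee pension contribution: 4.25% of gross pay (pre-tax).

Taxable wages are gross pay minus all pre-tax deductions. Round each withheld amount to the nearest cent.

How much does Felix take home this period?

Employee pension contribution: $2022.63 × 0.0425 = $85.96
SIMPLE IRA contribution: $2022.63 × 0.09 = $182.04
Pre-tax total = $85.96 + $182.04 = $268.00
Taxable wages = $2022.63 − $268.00 = $1754.63
Municipal income tax: $1754.63 × 0.04 = $70.19
State withholding: $1754.63 × 0.055 = $96.50
Social Security (OASDI): $2022.63 × 0.07 = $141.58
State unemployment insurance (employee share): $2022.63 × 0.005 = $10.11
Union dues: $2022.63 × 0.025 = $50.57
Total deductions = $85.96 + $182.04 + $70.19 + $96.50 + $141.58 + $10.11 + $50.57 = $636.95
Net pay = $2022.63 − $636.95 = $1385.68

$1385.68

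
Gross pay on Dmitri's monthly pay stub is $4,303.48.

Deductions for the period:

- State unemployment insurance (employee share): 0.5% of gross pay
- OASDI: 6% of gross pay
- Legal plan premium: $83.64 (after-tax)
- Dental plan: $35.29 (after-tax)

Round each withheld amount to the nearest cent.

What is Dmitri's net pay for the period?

State unemployment insurance (employee share): $4,303.48 × 0.005 = $21.52
OASDI: $4,303.48 × 0.06 = $258.21
Dental plan: $35.29
Legal plan premium: $83.64
Total deductions = $21.52 + $258.21 + $35.29 + $83.64 = $398.66
Net pay = $4,303.48 − $398.66 = $3,904.82

$3,904.82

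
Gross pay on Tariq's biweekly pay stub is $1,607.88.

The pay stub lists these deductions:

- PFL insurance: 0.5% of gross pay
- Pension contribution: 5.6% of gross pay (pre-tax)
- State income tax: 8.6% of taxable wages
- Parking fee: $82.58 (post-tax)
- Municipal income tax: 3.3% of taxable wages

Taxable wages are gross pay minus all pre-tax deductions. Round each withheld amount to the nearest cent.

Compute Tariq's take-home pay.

Pension contribution: $1,607.88 × 0.056 = $90.04
Taxable wages = $1,607.88 − $90.04 = $1,517.84
State income tax: $1,517.84 × 0.086 = $130.53
Municipal income tax: $1,517.84 × 0.033 = $50.09
PFL insurance: $1,607.88 × 0.005 = $8.04
Parking fee: $82.58
Total deductions = $90.04 + $130.53 + $50.09 + $8.04 + $82.58 = $361.28
Net pay = $1,607.88 − $361.28 = $1,246.60

$1,246.60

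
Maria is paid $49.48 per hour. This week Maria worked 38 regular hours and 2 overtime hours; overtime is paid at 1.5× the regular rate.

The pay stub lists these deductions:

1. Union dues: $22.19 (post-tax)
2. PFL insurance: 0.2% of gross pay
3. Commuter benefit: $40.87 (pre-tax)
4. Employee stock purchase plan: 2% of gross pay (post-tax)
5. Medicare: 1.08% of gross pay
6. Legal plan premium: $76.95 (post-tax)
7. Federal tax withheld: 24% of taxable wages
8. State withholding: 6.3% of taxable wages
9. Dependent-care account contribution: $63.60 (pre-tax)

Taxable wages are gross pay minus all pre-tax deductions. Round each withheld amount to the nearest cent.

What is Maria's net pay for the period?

Regular pay: 38 × $49.48 = $1,880.24
Overtime pay: 2 × $49.48 × 1.5 = $148.44
Gross pay = $1,880.24 + $148.44 = $2,028.68
Dependent-care account contribution: $63.60
Commuter benefit: $40.87
Pre-tax total = $63.60 + $40.87 = $104.47
Taxable wages = $2,028.68 − $104.47 = $1,924.21
State withholding: $1,924.21 × 0.063 = $121.23
Federal tax withheld: $1,924.21 × 0.24 = $461.81
PFL insurance: $2,028.68 × 0.002 = $4.06
Medicare: $2,028.68 × 0.0108 = $21.91
Legal plan premium: $76.95
Union dues: $22.19
Employee stock purchase plan: $2,028.68 × 0.02 = $40.57
Total deductions = $63.60 + $40.87 + $121.23 + $461.81 + $4.06 + $21.91 + $76.95 + $22.19 + $40.57 = $853.19
Net pay = $2,028.68 − $853.19 = $1,175.49

$1,175.49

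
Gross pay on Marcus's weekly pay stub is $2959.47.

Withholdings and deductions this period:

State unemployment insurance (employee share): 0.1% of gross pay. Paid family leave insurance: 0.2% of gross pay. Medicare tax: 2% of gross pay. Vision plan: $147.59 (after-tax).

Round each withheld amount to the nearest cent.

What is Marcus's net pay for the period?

$2743.81

State unemployment insurance (employee share): $2959.47 × 0.001 = $2.96
Paid family leave insurance: $2959.47 × 0.002 = $5.92
Medicare tax: $2959.47 × 0.02 = $59.19
Vision plan: $147.59
Total deductions = $2.96 + $5.92 + $59.19 + $147.59 = $215.66
Net pay = $2959.47 − $215.66 = $2743.81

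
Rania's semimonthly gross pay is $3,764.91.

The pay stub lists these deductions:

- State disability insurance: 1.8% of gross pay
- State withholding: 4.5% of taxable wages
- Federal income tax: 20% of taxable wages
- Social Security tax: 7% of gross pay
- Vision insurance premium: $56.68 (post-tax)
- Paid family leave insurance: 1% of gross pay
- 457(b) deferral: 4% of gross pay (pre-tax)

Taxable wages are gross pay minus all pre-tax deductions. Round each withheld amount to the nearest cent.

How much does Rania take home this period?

457(b) deferral: $3,764.91 × 0.04 = $150.60
Taxable wages = $3,764.91 − $150.60 = $3,614.31
Federal income tax: $3,614.31 × 0.2 = $722.86
State withholding: $3,614.31 × 0.045 = $162.64
Social Security tax: $3,764.91 × 0.07 = $263.54
Paid family leave insurance: $3,764.91 × 0.01 = $37.65
State disability insurance: $3,764.91 × 0.018 = $67.77
Vision insurance premium: $56.68
Total deductions = $150.60 + $722.86 + $162.64 + $263.54 + $37.65 + $67.77 + $56.68 = $1,461.74
Net pay = $3,764.91 − $1,461.74 = $2,303.17

$2,303.17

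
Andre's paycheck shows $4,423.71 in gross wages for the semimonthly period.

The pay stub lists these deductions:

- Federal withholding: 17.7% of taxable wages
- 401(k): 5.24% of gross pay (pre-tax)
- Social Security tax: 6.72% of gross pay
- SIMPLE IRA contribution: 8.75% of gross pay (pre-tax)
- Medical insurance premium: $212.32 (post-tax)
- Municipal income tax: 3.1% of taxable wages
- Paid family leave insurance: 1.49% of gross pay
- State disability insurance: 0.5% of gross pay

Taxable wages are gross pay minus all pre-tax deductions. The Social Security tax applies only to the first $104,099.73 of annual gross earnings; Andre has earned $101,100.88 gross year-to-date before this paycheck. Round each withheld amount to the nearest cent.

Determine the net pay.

401(k): $4,423.71 × 0.0524 = $231.80
SIMPLE IRA contribution: $4,423.71 × 0.0875 = $387.07
Pre-tax total = $231.80 + $387.07 = $618.87
Taxable wages = $4,423.71 − $618.87 = $3,804.84
Municipal income tax: $3,804.84 × 0.031 = $117.95
Federal withholding: $3,804.84 × 0.177 = $673.46
State disability insurance: $4,423.71 × 0.005 = $22.12
Social Security tax: only $104,099.73 − $101,100.88 = $2,998.85 of this check is subject → $2,998.85 × 0.0672 = $201.52
Paid family leave insurance: $4,423.71 × 0.0149 = $65.91
Medical insurance premium: $212.32
Total deductions = $231.80 + $387.07 + $117.95 + $673.46 + $22.12 + $201.52 + $65.91 + $212.32 = $1,912.15
Net pay = $4,423.71 − $1,912.15 = $2,511.56

$2,511.56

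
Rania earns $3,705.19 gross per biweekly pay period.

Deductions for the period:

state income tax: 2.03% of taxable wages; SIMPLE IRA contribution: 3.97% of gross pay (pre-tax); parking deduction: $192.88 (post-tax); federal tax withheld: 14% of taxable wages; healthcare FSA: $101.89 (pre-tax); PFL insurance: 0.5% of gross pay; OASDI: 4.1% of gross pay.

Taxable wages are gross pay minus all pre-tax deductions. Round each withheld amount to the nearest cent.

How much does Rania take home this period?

$2,538.85

Healthcare FSA: $101.89
SIMPLE IRA contribution: $3,705.19 × 0.0397 = $147.10
Pre-tax total = $101.89 + $147.10 = $248.99
Taxable wages = $3,705.19 − $248.99 = $3,456.20
Federal tax withheld: $3,456.20 × 0.14 = $483.87
State income tax: $3,456.20 × 0.0203 = $70.16
PFL insurance: $3,705.19 × 0.005 = $18.53
OASDI: $3,705.19 × 0.041 = $151.91
Parking deduction: $192.88
Total deductions = $101.89 + $147.10 + $483.87 + $70.16 + $18.53 + $151.91 + $192.88 = $1,166.34
Net pay = $3,705.19 − $1,166.34 = $2,538.85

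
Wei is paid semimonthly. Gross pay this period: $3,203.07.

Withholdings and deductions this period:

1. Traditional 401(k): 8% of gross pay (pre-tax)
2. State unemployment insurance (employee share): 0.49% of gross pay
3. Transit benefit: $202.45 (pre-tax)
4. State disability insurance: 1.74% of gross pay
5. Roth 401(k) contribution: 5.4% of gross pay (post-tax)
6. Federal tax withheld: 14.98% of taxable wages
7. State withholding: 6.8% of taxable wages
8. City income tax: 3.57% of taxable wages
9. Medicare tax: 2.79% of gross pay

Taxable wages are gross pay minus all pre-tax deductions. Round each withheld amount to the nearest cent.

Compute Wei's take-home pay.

$1,714.90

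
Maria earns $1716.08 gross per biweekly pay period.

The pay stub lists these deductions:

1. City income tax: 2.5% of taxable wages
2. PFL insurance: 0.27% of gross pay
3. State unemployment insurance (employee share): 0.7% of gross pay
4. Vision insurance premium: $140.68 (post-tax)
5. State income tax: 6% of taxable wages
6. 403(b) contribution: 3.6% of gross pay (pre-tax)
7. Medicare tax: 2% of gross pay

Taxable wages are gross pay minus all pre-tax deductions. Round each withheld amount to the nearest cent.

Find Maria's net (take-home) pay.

403(b) contribution: $1716.08 × 0.036 = $61.78
Taxable wages = $1716.08 − $61.78 = $1654.30
City income tax: $1654.30 × 0.025 = $41.36
State income tax: $1654.30 × 0.06 = $99.26
State unemployment insurance (employee share): $1716.08 × 0.007 = $12.01
PFL insurance: $1716.08 × 0.0027 = $4.63
Medicare tax: $1716.08 × 0.02 = $34.32
Vision insurance premium: $140.68
Total deductions = $61.78 + $41.36 + $99.26 + $12.01 + $4.63 + $34.32 + $140.68 = $394.04
Net pay = $1716.08 − $394.04 = $1322.04

$1322.04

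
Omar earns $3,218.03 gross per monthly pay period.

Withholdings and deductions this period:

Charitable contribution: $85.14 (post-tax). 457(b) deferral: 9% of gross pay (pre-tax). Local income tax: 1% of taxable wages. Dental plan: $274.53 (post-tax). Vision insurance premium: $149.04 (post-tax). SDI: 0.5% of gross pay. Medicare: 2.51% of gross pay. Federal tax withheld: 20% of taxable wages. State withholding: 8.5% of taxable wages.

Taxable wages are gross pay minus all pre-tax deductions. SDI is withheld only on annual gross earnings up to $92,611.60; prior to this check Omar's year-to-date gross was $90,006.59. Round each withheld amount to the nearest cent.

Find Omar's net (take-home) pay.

457(b) deferral: $3,218.03 × 0.09 = $289.62
Taxable wages = $3,218.03 − $289.62 = $2,928.41
Federal tax withheld: $2,928.41 × 0.2 = $585.68
Local income tax: $2,928.41 × 0.01 = $29.28
State withholding: $2,928.41 × 0.085 = $248.91
SDI: only $92,611.60 − $90,006.59 = $2,605.01 of this check is subject → $2,605.01 × 0.005 = $13.03
Medicare: $3,218.03 × 0.0251 = $80.77
Charitable contribution: $85.14
Dental plan: $274.53
Vision insurance premium: $149.04
Total deductions = $289.62 + $585.68 + $29.28 + $248.91 + $13.03 + $80.77 + $85.14 + $274.53 + $149.04 = $1,756.00
Net pay = $3,218.03 − $1,756.00 = $1,462.03

$1,462.03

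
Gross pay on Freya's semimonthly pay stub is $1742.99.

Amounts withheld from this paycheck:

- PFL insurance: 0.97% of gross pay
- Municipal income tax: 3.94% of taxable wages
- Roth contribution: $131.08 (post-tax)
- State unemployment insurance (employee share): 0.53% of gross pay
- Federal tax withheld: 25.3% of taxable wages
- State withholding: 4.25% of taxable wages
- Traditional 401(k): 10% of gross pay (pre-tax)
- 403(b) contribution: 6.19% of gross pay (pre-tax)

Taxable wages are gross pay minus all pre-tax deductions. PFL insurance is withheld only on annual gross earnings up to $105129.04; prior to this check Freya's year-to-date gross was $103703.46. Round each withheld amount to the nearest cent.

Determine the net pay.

$817.43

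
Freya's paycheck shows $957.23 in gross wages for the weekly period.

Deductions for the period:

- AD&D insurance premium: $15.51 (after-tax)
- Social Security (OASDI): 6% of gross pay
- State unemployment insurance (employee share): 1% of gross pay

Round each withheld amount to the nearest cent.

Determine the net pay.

Social Security (OASDI): $957.23 × 0.06 = $57.43
State unemployment insurance (employee share): $957.23 × 0.01 = $9.57
AD&D insurance premium: $15.51
Total deductions = $57.43 + $9.57 + $15.51 = $82.51
Net pay = $957.23 − $82.51 = $874.72

$874.72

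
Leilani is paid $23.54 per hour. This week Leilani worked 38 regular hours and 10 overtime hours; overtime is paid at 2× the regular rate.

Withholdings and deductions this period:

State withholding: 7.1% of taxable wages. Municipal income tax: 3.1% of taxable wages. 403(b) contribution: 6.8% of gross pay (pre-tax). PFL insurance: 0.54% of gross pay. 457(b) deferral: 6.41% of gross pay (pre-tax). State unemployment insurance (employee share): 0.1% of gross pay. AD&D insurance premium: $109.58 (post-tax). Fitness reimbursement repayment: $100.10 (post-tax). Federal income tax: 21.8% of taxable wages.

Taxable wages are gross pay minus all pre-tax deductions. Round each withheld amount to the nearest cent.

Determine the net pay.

Regular pay: 38 × $23.54 = $894.52
Overtime pay: 10 × $23.54 × 2 = $470.80
Gross pay = $894.52 + $470.80 = $1365.32
403(b) contribution: $1365.32 × 0.068 = $92.84
457(b) deferral: $1365.32 × 0.0641 = $87.52
Pre-tax total = $92.84 + $87.52 = $180.36
Taxable wages = $1365.32 − $180.36 = $1184.96
Federal income tax: $1184.96 × 0.218 = $258.32
State withholding: $1184.96 × 0.071 = $84.13
Municipal income tax: $1184.96 × 0.031 = $36.73
PFL insurance: $1365.32 × 0.0054 = $7.37
State unemployment insurance (employee share): $1365.32 × 0.001 = $1.37
AD&D insurance premium: $109.58
Fitness reimbursement repayment: $100.10
Total deductions = $92.84 + $87.52 + $258.32 + $84.13 + $36.73 + $7.37 + $1.37 + $109.58 + $100.10 = $777.96
Net pay = $1365.32 − $777.96 = $587.36

$587.36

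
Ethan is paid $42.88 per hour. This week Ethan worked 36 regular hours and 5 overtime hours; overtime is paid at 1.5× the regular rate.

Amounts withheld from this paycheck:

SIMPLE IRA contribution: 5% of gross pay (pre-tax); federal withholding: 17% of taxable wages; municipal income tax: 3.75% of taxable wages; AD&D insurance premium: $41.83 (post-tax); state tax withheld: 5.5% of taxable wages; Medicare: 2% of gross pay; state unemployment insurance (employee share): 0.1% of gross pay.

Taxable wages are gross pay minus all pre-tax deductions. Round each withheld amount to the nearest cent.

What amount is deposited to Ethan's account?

Regular pay: 36 × $42.88 = $1,543.68
Overtime pay: 5 × $42.88 × 1.5 = $321.60
Gross pay = $1,543.68 + $321.60 = $1,865.28
SIMPLE IRA contribution: $1,865.28 × 0.05 = $93.26
Taxable wages = $1,865.28 − $93.26 = $1,772.02
Municipal income tax: $1,772.02 × 0.0375 = $66.45
State tax withheld: $1,772.02 × 0.055 = $97.46
Federal withholding: $1,772.02 × 0.17 = $301.24
State unemployment insurance (employee share): $1,865.28 × 0.001 = $1.87
Medicare: $1,865.28 × 0.02 = $37.31
AD&D insurance premium: $41.83
Total deductions = $93.26 + $66.45 + $97.46 + $301.24 + $1.87 + $37.31 + $41.83 = $639.42
Net pay = $1,865.28 − $639.42 = $1,225.86

$1,225.86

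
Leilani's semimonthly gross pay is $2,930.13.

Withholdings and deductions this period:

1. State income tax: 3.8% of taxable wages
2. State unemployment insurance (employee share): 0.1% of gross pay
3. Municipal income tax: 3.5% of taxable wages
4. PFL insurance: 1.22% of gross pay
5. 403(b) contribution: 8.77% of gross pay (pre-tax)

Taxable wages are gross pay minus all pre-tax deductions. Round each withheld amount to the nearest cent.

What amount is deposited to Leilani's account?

$2,439.34

403(b) contribution: $2,930.13 × 0.0877 = $256.97
Taxable wages = $2,930.13 − $256.97 = $2,673.16
Municipal income tax: $2,673.16 × 0.035 = $93.56
State income tax: $2,673.16 × 0.038 = $101.58
State unemployment insurance (employee share): $2,930.13 × 0.001 = $2.93
PFL insurance: $2,930.13 × 0.0122 = $35.75
Total deductions = $256.97 + $93.56 + $101.58 + $2.93 + $35.75 = $490.79
Net pay = $2,930.13 − $490.79 = $2,439.34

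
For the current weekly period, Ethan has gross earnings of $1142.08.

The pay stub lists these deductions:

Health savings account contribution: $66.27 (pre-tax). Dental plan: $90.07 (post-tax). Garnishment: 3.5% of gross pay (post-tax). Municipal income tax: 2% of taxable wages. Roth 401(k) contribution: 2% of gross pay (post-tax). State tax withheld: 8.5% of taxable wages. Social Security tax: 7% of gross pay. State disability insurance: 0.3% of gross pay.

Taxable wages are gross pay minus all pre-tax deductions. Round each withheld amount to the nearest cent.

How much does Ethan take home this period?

Health savings account contribution: $66.27
Taxable wages = $1142.08 − $66.27 = $1075.81
Municipal income tax: $1075.81 × 0.02 = $21.52
State tax withheld: $1075.81 × 0.085 = $91.44
State disability insurance: $1142.08 × 0.003 = $3.43
Social Security tax: $1142.08 × 0.07 = $79.95
Dental plan: $90.07
Roth 401(k) contribution: $1142.08 × 0.02 = $22.84
Garnishment: $1142.08 × 0.035 = $39.97
Total deductions = $66.27 + $21.52 + $91.44 + $3.43 + $79.95 + $90.07 + $22.84 + $39.97 = $415.49
Net pay = $1142.08 − $415.49 = $726.59

$726.59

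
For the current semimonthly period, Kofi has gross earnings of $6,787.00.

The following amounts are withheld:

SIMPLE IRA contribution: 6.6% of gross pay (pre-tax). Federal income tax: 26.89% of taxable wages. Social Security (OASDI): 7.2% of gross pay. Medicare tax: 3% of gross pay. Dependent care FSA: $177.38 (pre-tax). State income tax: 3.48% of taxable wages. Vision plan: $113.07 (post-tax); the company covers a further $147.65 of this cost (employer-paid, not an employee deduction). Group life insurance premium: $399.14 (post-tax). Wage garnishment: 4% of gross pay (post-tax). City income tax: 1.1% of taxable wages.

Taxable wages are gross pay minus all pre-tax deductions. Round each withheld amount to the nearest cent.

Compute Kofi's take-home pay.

$2,746.63

Dependent care FSA: $177.38
SIMPLE IRA contribution: $6,787.00 × 0.066 = $447.94
Pre-tax total = $177.38 + $447.94 = $625.32
Taxable wages = $6,787.00 − $625.32 = $6,161.68
City income tax: $6,161.68 × 0.011 = $67.78
Federal income tax: $6,161.68 × 0.2689 = $1,656.88
State income tax: $6,161.68 × 0.0348 = $214.43
Social Security (OASDI): $6,787.00 × 0.072 = $488.66
Medicare tax: $6,787.00 × 0.03 = $203.61
Group life insurance premium: $399.14
Wage garnishment: $6,787.00 × 0.04 = $271.48
Vision plan: $113.07
(Employer's $147.65 toward vision plan is not withheld from the employee.)
Total deductions = $177.38 + $447.94 + $67.78 + $1,656.88 + $214.43 + $488.66 + $203.61 + $399.14 + $271.48 + $113.07 = $4,040.37
Net pay = $6,787.00 − $4,040.37 = $2,746.63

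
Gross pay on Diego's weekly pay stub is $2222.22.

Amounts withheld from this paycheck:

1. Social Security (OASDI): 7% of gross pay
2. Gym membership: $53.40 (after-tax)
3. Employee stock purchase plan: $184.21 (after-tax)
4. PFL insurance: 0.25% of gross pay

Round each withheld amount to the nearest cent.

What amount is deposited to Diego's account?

PFL insurance: $2222.22 × 0.0025 = $5.56
Social Security (OASDI): $2222.22 × 0.07 = $155.56
Employee stock purchase plan: $184.21
Gym membership: $53.40
Total deductions = $5.56 + $155.56 + $184.21 + $53.40 = $398.73
Net pay = $2222.22 − $398.73 = $1823.49

$1823.49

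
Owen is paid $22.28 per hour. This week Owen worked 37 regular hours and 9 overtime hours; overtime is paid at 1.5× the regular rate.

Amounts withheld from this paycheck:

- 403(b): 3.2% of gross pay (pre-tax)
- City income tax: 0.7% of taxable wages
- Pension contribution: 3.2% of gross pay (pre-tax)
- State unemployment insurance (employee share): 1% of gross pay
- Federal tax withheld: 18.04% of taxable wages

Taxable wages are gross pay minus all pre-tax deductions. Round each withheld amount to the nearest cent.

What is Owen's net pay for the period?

Regular pay: 37 × $22.28 = $824.36
Overtime pay: 9 × $22.28 × 1.5 = $300.78
Gross pay = $824.36 + $300.78 = $1125.14
403(b): $1125.14 × 0.032 = $36.00
Pension contribution: $1125.14 × 0.032 = $36.00
Pre-tax total = $36.00 + $36.00 = $72.00
Taxable wages = $1125.14 − $72.00 = $1053.14
City income tax: $1053.14 × 0.007 = $7.37
Federal tax withheld: $1053.14 × 0.1804 = $189.99
State unemployment insurance (employee share): $1125.14 × 0.01 = $11.25
Total deductions = $36.00 + $36.00 + $7.37 + $189.99 + $11.25 = $280.61
Net pay = $1125.14 − $280.61 = $844.53

$844.53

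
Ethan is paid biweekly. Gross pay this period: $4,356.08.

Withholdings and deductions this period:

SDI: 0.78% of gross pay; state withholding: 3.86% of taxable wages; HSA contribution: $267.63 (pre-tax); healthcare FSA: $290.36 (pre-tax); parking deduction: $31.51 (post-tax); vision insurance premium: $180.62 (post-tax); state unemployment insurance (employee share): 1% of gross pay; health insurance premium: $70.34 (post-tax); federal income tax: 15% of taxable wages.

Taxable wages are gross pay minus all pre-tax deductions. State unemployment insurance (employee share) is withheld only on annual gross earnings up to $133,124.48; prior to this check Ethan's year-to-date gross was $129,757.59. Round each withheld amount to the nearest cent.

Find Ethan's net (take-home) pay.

$2,731.65

HSA contribution: $267.63
Healthcare FSA: $290.36
Pre-tax total = $267.63 + $290.36 = $557.99
Taxable wages = $4,356.08 − $557.99 = $3,798.09
Federal income tax: $3,798.09 × 0.15 = $569.71
State withholding: $3,798.09 × 0.0386 = $146.61
State unemployment insurance (employee share): only $133,124.48 − $129,757.59 = $3,366.89 of this check is subject → $3,366.89 × 0.01 = $33.67
SDI: $4,356.08 × 0.0078 = $33.98
Vision insurance premium: $180.62
Parking deduction: $31.51
Health insurance premium: $70.34
Total deductions = $267.63 + $290.36 + $569.71 + $146.61 + $33.67 + $33.98 + $180.62 + $31.51 + $70.34 = $1,624.43
Net pay = $4,356.08 − $1,624.43 = $2,731.65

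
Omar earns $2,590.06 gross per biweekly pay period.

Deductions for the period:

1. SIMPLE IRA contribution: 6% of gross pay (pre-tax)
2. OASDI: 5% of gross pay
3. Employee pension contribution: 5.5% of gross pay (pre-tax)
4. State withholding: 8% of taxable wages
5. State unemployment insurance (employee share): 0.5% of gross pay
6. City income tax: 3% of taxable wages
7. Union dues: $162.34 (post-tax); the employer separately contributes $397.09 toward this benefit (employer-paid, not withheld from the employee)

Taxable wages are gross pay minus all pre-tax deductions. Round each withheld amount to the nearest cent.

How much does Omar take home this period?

SIMPLE IRA contribution: $2,590.06 × 0.06 = $155.40
Employee pension contribution: $2,590.06 × 0.055 = $142.45
Pre-tax total = $155.40 + $142.45 = $297.85
Taxable wages = $2,590.06 − $297.85 = $2,292.21
City income tax: $2,292.21 × 0.03 = $68.77
State withholding: $2,292.21 × 0.08 = $183.38
OASDI: $2,590.06 × 0.05 = $129.50
State unemployment insurance (employee share): $2,590.06 × 0.005 = $12.95
Union dues: $162.34
(Employer's $397.09 toward union dues is not withheld from the employee.)
Total deductions = $155.40 + $142.45 + $68.77 + $183.38 + $129.50 + $12.95 + $162.34 = $854.79
Net pay = $2,590.06 − $854.79 = $1,735.27

$1,735.27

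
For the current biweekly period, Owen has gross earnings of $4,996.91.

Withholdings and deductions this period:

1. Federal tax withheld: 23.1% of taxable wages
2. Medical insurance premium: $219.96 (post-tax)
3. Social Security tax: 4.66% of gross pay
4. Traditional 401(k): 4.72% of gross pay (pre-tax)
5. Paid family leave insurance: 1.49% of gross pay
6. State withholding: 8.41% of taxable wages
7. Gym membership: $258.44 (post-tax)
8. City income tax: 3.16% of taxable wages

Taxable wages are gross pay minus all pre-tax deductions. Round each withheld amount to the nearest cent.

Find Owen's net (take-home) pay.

$2,324.69

Traditional 401(k): $4,996.91 × 0.0472 = $235.85
Taxable wages = $4,996.91 − $235.85 = $4,761.06
Federal tax withheld: $4,761.06 × 0.231 = $1,099.80
State withholding: $4,761.06 × 0.0841 = $400.41
City income tax: $4,761.06 × 0.0316 = $150.45
Social Security tax: $4,996.91 × 0.0466 = $232.86
Paid family leave insurance: $4,996.91 × 0.0149 = $74.45
Gym membership: $258.44
Medical insurance premium: $219.96
Total deductions = $235.85 + $1,099.80 + $400.41 + $150.45 + $232.86 + $74.45 + $258.44 + $219.96 = $2,672.22
Net pay = $4,996.91 − $2,672.22 = $2,324.69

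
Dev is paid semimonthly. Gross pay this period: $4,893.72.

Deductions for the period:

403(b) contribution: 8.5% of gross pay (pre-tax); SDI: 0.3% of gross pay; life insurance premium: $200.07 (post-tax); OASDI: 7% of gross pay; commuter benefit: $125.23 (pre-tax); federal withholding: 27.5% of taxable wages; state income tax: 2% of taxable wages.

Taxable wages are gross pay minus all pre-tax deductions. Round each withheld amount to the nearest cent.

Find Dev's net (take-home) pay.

$2,511.22

Commuter benefit: $125.23
403(b) contribution: $4,893.72 × 0.085 = $415.97
Pre-tax total = $125.23 + $415.97 = $541.20
Taxable wages = $4,893.72 − $541.20 = $4,352.52
State income tax: $4,352.52 × 0.02 = $87.05
Federal withholding: $4,352.52 × 0.275 = $1,196.94
OASDI: $4,893.72 × 0.07 = $342.56
SDI: $4,893.72 × 0.003 = $14.68
Life insurance premium: $200.07
Total deductions = $125.23 + $415.97 + $87.05 + $1,196.94 + $342.56 + $14.68 + $200.07 = $2,382.50
Net pay = $4,893.72 − $2,382.50 = $2,511.22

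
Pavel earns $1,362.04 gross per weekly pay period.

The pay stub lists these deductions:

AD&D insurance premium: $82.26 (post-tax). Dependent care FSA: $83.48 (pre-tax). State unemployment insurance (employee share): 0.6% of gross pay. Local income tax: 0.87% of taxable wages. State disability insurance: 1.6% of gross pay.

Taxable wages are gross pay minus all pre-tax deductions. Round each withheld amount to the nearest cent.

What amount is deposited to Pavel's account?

$1,155.22

Dependent care FSA: $83.48
Taxable wages = $1,362.04 − $83.48 = $1,278.56
Local income tax: $1,278.56 × 0.0087 = $11.12
State unemployment insurance (employee share): $1,362.04 × 0.006 = $8.17
State disability insurance: $1,362.04 × 0.016 = $21.79
AD&D insurance premium: $82.26
Total deductions = $83.48 + $11.12 + $8.17 + $21.79 + $82.26 = $206.82
Net pay = $1,362.04 − $206.82 = $1,155.22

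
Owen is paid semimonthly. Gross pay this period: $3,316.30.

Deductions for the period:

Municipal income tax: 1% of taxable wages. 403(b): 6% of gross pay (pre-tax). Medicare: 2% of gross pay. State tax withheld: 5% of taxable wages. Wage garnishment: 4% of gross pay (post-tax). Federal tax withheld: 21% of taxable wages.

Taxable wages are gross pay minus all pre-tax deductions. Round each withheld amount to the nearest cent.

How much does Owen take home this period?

403(b): $3,316.30 × 0.06 = $198.98
Taxable wages = $3,316.30 − $198.98 = $3,117.32
State tax withheld: $3,117.32 × 0.05 = $155.87
Federal tax withheld: $3,117.32 × 0.21 = $654.64
Municipal income tax: $3,117.32 × 0.01 = $31.17
Medicare: $3,316.30 × 0.02 = $66.33
Wage garnishment: $3,316.30 × 0.04 = $132.65
Total deductions = $198.98 + $155.87 + $654.64 + $31.17 + $66.33 + $132.65 = $1,239.64
Net pay = $3,316.30 − $1,239.64 = $2,076.66

$2,076.66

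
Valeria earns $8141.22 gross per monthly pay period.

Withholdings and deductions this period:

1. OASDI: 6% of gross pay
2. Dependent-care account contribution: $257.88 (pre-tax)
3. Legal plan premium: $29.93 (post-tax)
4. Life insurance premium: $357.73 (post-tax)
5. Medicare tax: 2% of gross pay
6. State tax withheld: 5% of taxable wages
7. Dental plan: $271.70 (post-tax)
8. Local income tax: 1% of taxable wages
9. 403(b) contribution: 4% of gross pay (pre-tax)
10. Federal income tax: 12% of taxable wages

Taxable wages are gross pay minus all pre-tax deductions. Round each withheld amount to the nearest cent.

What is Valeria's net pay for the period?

Dependent-care account contribution: $257.88
403(b) contribution: $8141.22 × 0.04 = $325.65
Pre-tax total = $257.88 + $325.65 = $583.53
Taxable wages = $8141.22 − $583.53 = $7557.69
State tax withheld: $7557.69 × 0.05 = $377.88
Local income tax: $7557.69 × 0.01 = $75.58
Federal income tax: $7557.69 × 0.12 = $906.92
OASDI: $8141.22 × 0.06 = $488.47
Medicare tax: $8141.22 × 0.02 = $162.82
Life insurance premium: $357.73
Legal plan premium: $29.93
Dental plan: $271.70
Total deductions = $257.88 + $325.65 + $377.88 + $75.58 + $906.92 + $488.47 + $162.82 + $357.73 + $29.93 + $271.70 = $3254.56
Net pay = $8141.22 − $3254.56 = $4886.66

$4886.66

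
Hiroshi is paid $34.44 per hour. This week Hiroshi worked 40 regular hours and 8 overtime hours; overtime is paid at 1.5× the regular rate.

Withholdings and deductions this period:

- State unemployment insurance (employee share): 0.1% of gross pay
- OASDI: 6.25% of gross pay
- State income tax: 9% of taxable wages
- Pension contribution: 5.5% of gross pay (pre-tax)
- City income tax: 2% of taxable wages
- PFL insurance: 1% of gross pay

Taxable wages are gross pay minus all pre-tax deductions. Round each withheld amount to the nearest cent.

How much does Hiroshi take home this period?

Regular pay: 40 × $34.44 = $1,377.60
Overtime pay: 8 × $34.44 × 1.5 = $413.28
Gross pay = $1,377.60 + $413.28 = $1,790.88
Pension contribution: $1,790.88 × 0.055 = $98.50
Taxable wages = $1,790.88 − $98.50 = $1,692.38
State income tax: $1,692.38 × 0.09 = $152.31
City income tax: $1,692.38 × 0.02 = $33.85
State unemployment insurance (employee share): $1,790.88 × 0.001 = $1.79
OASDI: $1,790.88 × 0.0625 = $111.93
PFL insurance: $1,790.88 × 0.01 = $17.91
Total deductions = $98.50 + $152.31 + $33.85 + $1.79 + $111.93 + $17.91 = $416.29
Net pay = $1,790.88 − $416.29 = $1,374.59

$1,374.59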